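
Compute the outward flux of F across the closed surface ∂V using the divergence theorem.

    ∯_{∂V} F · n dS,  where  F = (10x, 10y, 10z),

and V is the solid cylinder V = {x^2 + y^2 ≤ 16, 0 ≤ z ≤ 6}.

By the divergence theorem,

    ∯_{∂V} F · n dS = ∭_V (∇ · F) dV.

Compute the divergence:
    ∇ · F = ∂F_x/∂x + ∂F_y/∂y + ∂F_z/∂z = 10 + 10 + 10 = 30.

In cylindrical coordinates, x = r cos(θ), y = r sin(θ), z = z, dV = r dr dθ dz, with 0 ≤ r ≤ 4, 0 ≤ θ ≤ 2π, 0 ≤ z ≤ 6.

The integrand, after substitution and multiplying by the volume element, becomes (30) · r, so

    ∭_V (∇·F) dV = ∫_0^{2π} ∫_0^{4} ∫_0^{6} (30) · r dz dr dθ.

Inner (z from 0 to 6): 180r.
Middle (r from 0 to 4): 1440.
Outer (θ from 0 to 2π): 2880π.

Therefore ∯_{∂V} F · n dS = 2880π.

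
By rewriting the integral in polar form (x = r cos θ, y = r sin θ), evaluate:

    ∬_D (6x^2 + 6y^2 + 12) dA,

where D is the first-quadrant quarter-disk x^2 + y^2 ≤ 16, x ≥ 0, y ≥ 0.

The region D is 0 ≤ r ≤ 4, 0 ≤ θ ≤ π/2 in polar coordinates, where x = r cos(θ), y = r sin(θ), and dA = r dr dθ.

Under the substitution, the integrand becomes 6r^2 + 12, so

    ∬_D (6x^2 + 6y^2 + 12) dA = ∫_{0}^{π/2} ∫_{0}^{4} (6r^2 + 12) · r dr dθ.

Inner integral (in r): ∫_{0}^{4} (6r^2 + 12) · r dr = 480.

Outer integral (in θ): ∫_{0}^{π/2} (480) dθ = 240π.

Therefore ∬_D (6x^2 + 6y^2 + 12) dA = 240π.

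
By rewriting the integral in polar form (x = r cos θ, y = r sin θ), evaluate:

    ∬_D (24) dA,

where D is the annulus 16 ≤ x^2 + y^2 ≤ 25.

The region D is 4 ≤ r ≤ 5, 0 ≤ θ ≤ 2π in polar coordinates, where x = r cos(θ), y = r sin(θ), and dA = r dr dθ.

Under the substitution, the integrand becomes 24, so

    ∬_D (24) dA = ∫_{0}^{2π} ∫_{4}^{5} (24) · r dr dθ.

Inner integral (in r): ∫_{4}^{5} (24) · r dr = 108.

Outer integral (in θ): ∫_{0}^{2π} (108) dθ = 216π.

Therefore ∬_D (24) dA = 216π.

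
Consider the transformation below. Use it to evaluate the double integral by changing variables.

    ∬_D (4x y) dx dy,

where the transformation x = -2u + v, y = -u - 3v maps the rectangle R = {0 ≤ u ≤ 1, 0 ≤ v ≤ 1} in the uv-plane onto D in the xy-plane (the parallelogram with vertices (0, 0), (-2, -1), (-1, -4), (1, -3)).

Compute the Jacobian determinant of (x, y) with respect to (u, v):

    ∂(x,y)/∂(u,v) = | -2  1 | = (-2)(-3) - (1)(-1) = 7.
                   | -1  -3 |

Its absolute value is |J| = 7 (the area scaling factor).

Substituting x = -2u + v, y = -u - 3v into the integrand,

    4x y → 8u^2 + 20u v - 12v^2,

so the integral becomes

    ∬_R (8u^2 + 20u v - 12v^2) · |J| du dv = ∫_0^1 ∫_0^1 (56u^2 + 140u v - 84v^2) dv du.

Inner (v): 56u^2 + 70u - 28.
Outer (u): 77/3.

Therefore ∬_D (4x y) dx dy = 77/3.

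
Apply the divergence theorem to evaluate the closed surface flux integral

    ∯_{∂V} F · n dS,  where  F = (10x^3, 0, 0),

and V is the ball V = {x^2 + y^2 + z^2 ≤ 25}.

By the divergence theorem,

    ∯_{∂V} F · n dS = ∭_V (∇ · F) dV.

Compute the divergence:
    ∇ · F = ∂F_x/∂x + ∂F_y/∂y + ∂F_z/∂z = 30x^2 + 0 + 0 = 30x^2.

In spherical coordinates, x = ρ sin(φ) cos(θ), y = ρ sin(φ) sin(θ), z = ρ cos(φ), dV = ρ^2 sin(φ) dρ dφ dθ, with 0 ≤ ρ ≤ 5, 0 ≤ φ ≤ π, 0 ≤ θ ≤ 2π.

The integrand, after substitution and multiplying by the volume element, becomes (30ρ^2sin(φ)^2cos(θ)^2) · ρ^2 sin(φ), so

    ∭_V (∇·F) dV = ∫_0^{2π} ∫_0^{π} ∫_0^{5} (30ρ^2sin(φ)^2cos(θ)^2) · ρ^2 sin(φ) dρ dφ dθ.

Inner (ρ from 0 to 5): 18750sin(φ)^3cos(θ)^2.
Middle (φ from 0 to π): 25000cos(θ)^2.
Outer (θ from 0 to 2π): 25000π.

Therefore ∯_{∂V} F · n dS = 25000π.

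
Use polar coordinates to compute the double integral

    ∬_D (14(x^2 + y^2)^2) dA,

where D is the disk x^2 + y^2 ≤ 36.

The region D is 0 ≤ r ≤ 6, 0 ≤ θ ≤ 2π in polar coordinates, where x = r cos(θ), y = r sin(θ), and dA = r dr dθ.

Under the substitution, the integrand becomes 14r^4, so

    ∬_D (14(x^2 + y^2)^2) dA = ∫_{0}^{2π} ∫_{0}^{6} (14r^4) · r dr dθ.

Inner integral (in r): ∫_{0}^{6} (14r^4) · r dr = 108864.

Outer integral (in θ): ∫_{0}^{2π} (108864) dθ = 217728π.

Therefore ∬_D (14(x^2 + y^2)^2) dA = 217728π.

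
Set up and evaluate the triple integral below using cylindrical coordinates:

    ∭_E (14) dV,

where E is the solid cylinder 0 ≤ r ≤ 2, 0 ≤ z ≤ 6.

In cylindrical coordinates, x = r cos(θ), y = r sin(θ), z = z, and dV = r dr dθ dz.

The integrand becomes 14, so

    ∭_E (14) dV = ∫_{0}^{2π} ∫_{0}^{2} ∫_{0}^{6} (14) · r dz dr dθ.

Inner (z): 84r.
Middle (r from 0 to 2): 168.
Outer (θ): 336π.

Therefore the triple integral equals 336π.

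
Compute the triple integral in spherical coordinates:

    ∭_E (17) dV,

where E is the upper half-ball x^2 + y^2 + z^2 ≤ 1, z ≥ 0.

In spherical coordinates, x = ρ sin(φ) cos(θ), y = ρ sin(φ) sin(θ), z = ρ cos(φ), and dV = ρ^2 sin(φ) dρ dφ dθ.

The integrand becomes 17, so

    ∭_E (17) dV = ∫_{0}^{2π} ∫_{0}^{π/2} ∫_{0}^{1} (17) · ρ^2 sin(φ) dρ dφ dθ.

Inner (ρ): 17sin(φ)/3.
Middle (φ): 17/3.
Outer (θ): 34π/3.

Therefore the triple integral equals 34π/3.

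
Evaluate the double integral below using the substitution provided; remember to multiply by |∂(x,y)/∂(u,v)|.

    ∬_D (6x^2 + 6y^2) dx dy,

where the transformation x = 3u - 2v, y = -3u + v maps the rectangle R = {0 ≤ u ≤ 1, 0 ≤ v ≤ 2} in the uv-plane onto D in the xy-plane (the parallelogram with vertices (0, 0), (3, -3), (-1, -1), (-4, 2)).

Compute the Jacobian determinant of (x, y) with respect to (u, v):

    ∂(x,y)/∂(u,v) = | 3  -2 | = (3)(1) - (-2)(-3) = -3.
                   | -3  1 |

Its absolute value is |J| = 3 (the area scaling factor).

Substituting x = 3u - 2v, y = -3u + v into the integrand,

    6x^2 + 6y^2 → 108u^2 - 108u v + 30v^2,

so the integral becomes

    ∬_R (108u^2 - 108u v + 30v^2) · |J| du dv = ∫_0^1 ∫_0^2 (324u^2 - 324u v + 90v^2) dv du.

Inner (v): 648u^2 - 648u + 240.
Outer (u): 132.

Therefore ∬_D (6x^2 + 6y^2) dx dy = 132.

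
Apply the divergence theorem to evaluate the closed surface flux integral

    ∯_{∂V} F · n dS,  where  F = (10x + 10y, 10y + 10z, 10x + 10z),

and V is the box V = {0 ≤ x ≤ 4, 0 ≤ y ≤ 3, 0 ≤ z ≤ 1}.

By the divergence theorem,

    ∯_{∂V} F · n dS = ∭_V (∇ · F) dV.

Compute the divergence:
    ∇ · F = ∂F_x/∂x + ∂F_y/∂y + ∂F_z/∂z = 10 + 10 + 10 = 30.

V is a rectangular box, so dV = dx dy dz with 0 ≤ x ≤ 4, 0 ≤ y ≤ 3, 0 ≤ z ≤ 1.

Integrate (30) over V as an iterated integral:

    ∭_V (∇·F) dV = ∫_0^{4} ∫_0^{3} ∫_0^{1} (30) dz dy dx.

Inner (z from 0 to 1): 30.
Middle (y from 0 to 3): 90.
Outer (x from 0 to 4): 360.

Therefore ∯_{∂V} F · n dS = 360.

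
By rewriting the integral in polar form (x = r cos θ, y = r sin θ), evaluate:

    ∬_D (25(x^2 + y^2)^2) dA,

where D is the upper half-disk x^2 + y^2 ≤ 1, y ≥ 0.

The region D is 0 ≤ r ≤ 1, 0 ≤ θ ≤ π in polar coordinates, where x = r cos(θ), y = r sin(θ), and dA = r dr dθ.

Under the substitution, the integrand becomes 25r^4, so

    ∬_D (25(x^2 + y^2)^2) dA = ∫_{0}^{π} ∫_{0}^{1} (25r^4) · r dr dθ.

Inner integral (in r): ∫_{0}^{1} (25r^4) · r dr = 25/6.

Outer integral (in θ): ∫_{0}^{π} (25/6) dθ = 25π/6.

Therefore ∬_D (25(x^2 + y^2)^2) dA = 25π/6.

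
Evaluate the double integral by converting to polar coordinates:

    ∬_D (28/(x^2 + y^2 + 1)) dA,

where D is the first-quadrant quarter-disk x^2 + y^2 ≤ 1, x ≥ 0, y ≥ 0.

The region D is 0 ≤ r ≤ 1, 0 ≤ θ ≤ π/2 in polar coordinates, where x = r cos(θ), y = r sin(θ), and dA = r dr dθ.

Under the substitution, the integrand becomes 28/(r^2 + 1), so

    ∬_D (28/(x^2 + y^2 + 1)) dA = ∫_{0}^{π/2} ∫_{0}^{1} (28/(r^2 + 1)) · r dr dθ.

Inner integral (in r): ∫_{0}^{1} (28/(r^2 + 1)) · r dr = log(16384).

Outer integral (in θ): ∫_{0}^{π/2} (log(16384)) dθ = 7π log(2).

Therefore ∬_D (28/(x^2 + y^2 + 1)) dA = 7π log(2).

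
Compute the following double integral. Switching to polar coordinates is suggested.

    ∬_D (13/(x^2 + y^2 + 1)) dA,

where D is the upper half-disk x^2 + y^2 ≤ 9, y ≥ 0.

The region D is 0 ≤ r ≤ 3, 0 ≤ θ ≤ π in polar coordinates, where x = r cos(θ), y = r sin(θ), and dA = r dr dθ.

Under the substitution, the integrand becomes 13/(r^2 + 1), so

    ∬_D (13/(x^2 + y^2 + 1)) dA = ∫_{0}^{π} ∫_{0}^{3} (13/(r^2 + 1)) · r dr dθ.

Inner integral (in r): ∫_{0}^{3} (13/(r^2 + 1)) · r dr = 13log(10)/2.

Outer integral (in θ): ∫_{0}^{π} (13log(10)/2) dθ = 13π log(10)/2.

Therefore ∬_D (13/(x^2 + y^2 + 1)) dA = 13π log(10)/2.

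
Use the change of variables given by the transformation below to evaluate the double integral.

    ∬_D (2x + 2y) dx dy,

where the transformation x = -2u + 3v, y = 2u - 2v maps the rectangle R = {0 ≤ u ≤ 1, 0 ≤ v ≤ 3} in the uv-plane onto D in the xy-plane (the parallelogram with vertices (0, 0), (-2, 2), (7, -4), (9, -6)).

Compute the Jacobian determinant of (x, y) with respect to (u, v):

    ∂(x,y)/∂(u,v) = | -2  3 | = (-2)(-2) - (3)(2) = -2.
                   | 2  -2 |

Its absolute value is |J| = 2 (the area scaling factor).

Substituting x = -2u + 3v, y = 2u - 2v into the integrand,

    2x + 2y → 2v,

so the integral becomes

    ∬_R (2v) · |J| du dv = ∫_0^1 ∫_0^3 (4v) dv du.

Inner (v): 18.
Outer (u): 18.

Therefore ∬_D (2x + 2y) dx dy = 18.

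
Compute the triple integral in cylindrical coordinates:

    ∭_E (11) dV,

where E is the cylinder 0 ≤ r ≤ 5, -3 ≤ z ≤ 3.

In cylindrical coordinates, x = r cos(θ), y = r sin(θ), z = z, and dV = r dr dθ dz.

The integrand becomes 11, so

    ∭_E (11) dV = ∫_{0}^{2π} ∫_{0}^{5} ∫_{-3}^{3} (11) · r dz dr dθ.

Inner (z): 66r.
Middle (r from 0 to 5): 825.
Outer (θ): 1650π.

Therefore the triple integral equals 1650π.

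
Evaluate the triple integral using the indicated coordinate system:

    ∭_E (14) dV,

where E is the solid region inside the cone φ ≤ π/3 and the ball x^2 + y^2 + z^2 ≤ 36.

In spherical coordinates, x = ρ sin(φ) cos(θ), y = ρ sin(φ) sin(θ), z = ρ cos(φ), and dV = ρ^2 sin(φ) dρ dφ dθ.

The integrand becomes 14, so

    ∭_E (14) dV = ∫_{0}^{2π} ∫_{0}^{π/3} ∫_{0}^{6} (14) · ρ^2 sin(φ) dρ dφ dθ.

Inner (ρ): 1008sin(φ).
Middle (φ): 504.
Outer (θ): 1008π.

Therefore the triple integral equals 1008π.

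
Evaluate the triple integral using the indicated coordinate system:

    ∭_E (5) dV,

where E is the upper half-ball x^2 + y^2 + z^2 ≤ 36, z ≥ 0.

In spherical coordinates, x = ρ sin(φ) cos(θ), y = ρ sin(φ) sin(θ), z = ρ cos(φ), and dV = ρ^2 sin(φ) dρ dφ dθ.

The integrand becomes 5, so

    ∭_E (5) dV = ∫_{0}^{2π} ∫_{0}^{π/2} ∫_{0}^{6} (5) · ρ^2 sin(φ) dρ dφ dθ.

Inner (ρ): 360sin(φ).
Middle (φ): 360.
Outer (θ): 720π.

Therefore the triple integral equals 720π.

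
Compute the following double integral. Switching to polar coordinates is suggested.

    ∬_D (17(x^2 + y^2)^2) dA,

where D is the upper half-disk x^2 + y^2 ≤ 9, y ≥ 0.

The region D is 0 ≤ r ≤ 3, 0 ≤ θ ≤ π in polar coordinates, where x = r cos(θ), y = r sin(θ), and dA = r dr dθ.

Under the substitution, the integrand becomes 17r^4, so

    ∬_D (17(x^2 + y^2)^2) dA = ∫_{0}^{π} ∫_{0}^{3} (17r^4) · r dr dθ.

Inner integral (in r): ∫_{0}^{3} (17r^4) · r dr = 4131/2.

Outer integral (in θ): ∫_{0}^{π} (4131/2) dθ = 4131π/2.

Therefore ∬_D (17(x^2 + y^2)^2) dA = 4131π/2.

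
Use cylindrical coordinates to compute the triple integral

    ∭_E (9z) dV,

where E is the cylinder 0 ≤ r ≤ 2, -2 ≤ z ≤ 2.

In cylindrical coordinates, x = r cos(θ), y = r sin(θ), z = z, and dV = r dr dθ dz.

The integrand becomes 9z, so

    ∭_E (9z) dV = ∫_{0}^{2π} ∫_{0}^{2} ∫_{-2}^{2} (9z) · r dz dr dθ.

Inner (z): 0.
Middle (r from 0 to 2): 0.
Outer (θ): 0.

Therefore the triple integral equals 0.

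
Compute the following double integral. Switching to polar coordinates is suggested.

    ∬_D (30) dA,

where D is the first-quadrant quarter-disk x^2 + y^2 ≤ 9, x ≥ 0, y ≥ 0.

The region D is 0 ≤ r ≤ 3, 0 ≤ θ ≤ π/2 in polar coordinates, where x = r cos(θ), y = r sin(θ), and dA = r dr dθ.

Under the substitution, the integrand becomes 30, so

    ∬_D (30) dA = ∫_{0}^{π/2} ∫_{0}^{3} (30) · r dr dθ.

Inner integral (in r): ∫_{0}^{3} (30) · r dr = 135.

Outer integral (in θ): ∫_{0}^{π/2} (135) dθ = 135π/2.

Therefore ∬_D (30) dA = 135π/2.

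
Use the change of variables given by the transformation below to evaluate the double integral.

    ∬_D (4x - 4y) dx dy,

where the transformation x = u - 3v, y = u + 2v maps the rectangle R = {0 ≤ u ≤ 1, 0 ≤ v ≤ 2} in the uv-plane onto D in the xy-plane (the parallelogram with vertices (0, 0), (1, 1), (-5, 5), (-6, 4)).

Compute the Jacobian determinant of (x, y) with respect to (u, v):

    ∂(x,y)/∂(u,v) = | 1  -3 | = (1)(2) - (-3)(1) = 5.
                   | 1  2 |

Its absolute value is |J| = 5 (the area scaling factor).

Substituting x = u - 3v, y = u + 2v into the integrand,

    4x - 4y → -20v,

so the integral becomes

    ∬_R (-20v) · |J| du dv = ∫_0^1 ∫_0^2 (-100v) dv du.

Inner (v): -200.
Outer (u): -200.

Therefore ∬_D (4x - 4y) dx dy = -200.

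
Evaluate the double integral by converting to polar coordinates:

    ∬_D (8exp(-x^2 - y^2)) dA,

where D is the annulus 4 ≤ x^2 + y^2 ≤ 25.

The region D is 2 ≤ r ≤ 5, 0 ≤ θ ≤ 2π in polar coordinates, where x = r cos(θ), y = r sin(θ), and dA = r dr dθ.

Under the substitution, the integrand becomes 8exp(-r^2), so

    ∬_D (8exp(-x^2 - y^2)) dA = ∫_{0}^{2π} ∫_{2}^{5} (8exp(-r^2)) · r dr dθ.

Inner integral (in r): ∫_{2}^{5} (8exp(-r^2)) · r dr = -(4 - 4exp(21))exp(-25).

Outer integral (in θ): ∫_{0}^{2π} (-(4 - 4exp(21))exp(-25)) dθ = -8π (1 - exp(21))exp(-25).

Therefore ∬_D (8exp(-x^2 - y^2)) dA = -8π (1 - exp(21))exp(-25).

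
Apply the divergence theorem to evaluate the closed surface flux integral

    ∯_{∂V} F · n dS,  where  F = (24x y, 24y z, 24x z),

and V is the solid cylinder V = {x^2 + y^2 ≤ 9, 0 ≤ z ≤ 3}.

By the divergence theorem,

    ∯_{∂V} F · n dS = ∭_V (∇ · F) dV.

Compute the divergence:
    ∇ · F = ∂F_x/∂x + ∂F_y/∂y + ∂F_z/∂z = 24y + 24z + 24x = 24x + 24y + 24z.

In cylindrical coordinates, x = r cos(θ), y = r sin(θ), z = z, dV = r dr dθ dz, with 0 ≤ r ≤ 3, 0 ≤ θ ≤ 2π, 0 ≤ z ≤ 3.

The integrand, after substitution and multiplying by the volume element, becomes (24sqrt(2)r sin(θ + π/4) + 24z) · r, so

    ∭_V (∇·F) dV = ∫_0^{2π} ∫_0^{3} ∫_0^{3} (24sqrt(2)r sin(θ + π/4) + 24z) · r dz dr dθ.

Inner (z from 0 to 3): 36r (2sqrt(2)r sin(θ + π/4) + 3).
Middle (r from 0 to 3): 648sqrt(2)sin(θ + π/4) + 486.
Outer (θ from 0 to 2π): 972π.

Therefore ∯_{∂V} F · n dS = 972π.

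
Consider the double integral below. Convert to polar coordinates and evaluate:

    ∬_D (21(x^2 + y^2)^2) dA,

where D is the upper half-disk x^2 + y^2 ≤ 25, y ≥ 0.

The region D is 0 ≤ r ≤ 5, 0 ≤ θ ≤ π in polar coordinates, where x = r cos(θ), y = r sin(θ), and dA = r dr dθ.

Under the substitution, the integrand becomes 21r^4, so

    ∬_D (21(x^2 + y^2)^2) dA = ∫_{0}^{π} ∫_{0}^{5} (21r^4) · r dr dθ.

Inner integral (in r): ∫_{0}^{5} (21r^4) · r dr = 109375/2.

Outer integral (in θ): ∫_{0}^{π} (109375/2) dθ = 109375π/2.

Therefore ∬_D (21(x^2 + y^2)^2) dA = 109375π/2.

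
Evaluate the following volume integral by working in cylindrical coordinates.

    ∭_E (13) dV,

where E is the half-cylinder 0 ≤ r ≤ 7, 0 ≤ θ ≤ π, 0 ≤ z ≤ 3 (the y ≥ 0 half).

In cylindrical coordinates, x = r cos(θ), y = r sin(θ), z = z, and dV = r dr dθ dz.

The integrand becomes 13, so

    ∭_E (13) dV = ∫_{0}^{π} ∫_{0}^{7} ∫_{0}^{3} (13) · r dz dr dθ.

Inner (z): 39r.
Middle (r from 0 to 7): 1911/2.
Outer (θ): 1911π/2.

Therefore the triple integral equals 1911π/2.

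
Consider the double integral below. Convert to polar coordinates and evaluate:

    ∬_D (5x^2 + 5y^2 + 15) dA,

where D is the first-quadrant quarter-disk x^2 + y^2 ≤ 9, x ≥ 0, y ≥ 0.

The region D is 0 ≤ r ≤ 3, 0 ≤ θ ≤ π/2 in polar coordinates, where x = r cos(θ), y = r sin(θ), and dA = r dr dθ.

Under the substitution, the integrand becomes 5r^2 + 15, so

    ∬_D (5x^2 + 5y^2 + 15) dA = ∫_{0}^{π/2} ∫_{0}^{3} (5r^2 + 15) · r dr dθ.

Inner integral (in r): ∫_{0}^{3} (5r^2 + 15) · r dr = 675/4.

Outer integral (in θ): ∫_{0}^{π/2} (675/4) dθ = 675π/8.

Therefore ∬_D (5x^2 + 5y^2 + 15) dA = 675π/8.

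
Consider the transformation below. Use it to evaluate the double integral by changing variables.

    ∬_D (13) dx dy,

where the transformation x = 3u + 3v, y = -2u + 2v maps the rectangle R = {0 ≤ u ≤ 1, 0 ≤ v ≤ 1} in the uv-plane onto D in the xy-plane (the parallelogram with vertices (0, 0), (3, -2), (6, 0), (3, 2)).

Compute the Jacobian determinant of (x, y) with respect to (u, v):

    ∂(x,y)/∂(u,v) = | 3  3 | = (3)(2) - (3)(-2) = 12.
                   | -2  2 |

Its absolute value is |J| = 12 (the area scaling factor).

Substituting x = 3u + 3v, y = -2u + 2v into the integrand,

    13 → 13,

so the integral becomes

    ∬_R (13) · |J| du dv = ∫_0^1 ∫_0^1 (156) dv du.

Inner (v): 156.
Outer (u): 156.

Therefore ∬_D (13) dx dy = 156.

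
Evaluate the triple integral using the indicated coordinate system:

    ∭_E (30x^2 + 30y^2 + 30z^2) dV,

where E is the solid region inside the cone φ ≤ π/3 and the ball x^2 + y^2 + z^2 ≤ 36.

In spherical coordinates, x = ρ sin(φ) cos(θ), y = ρ sin(φ) sin(θ), z = ρ cos(φ), and dV = ρ^2 sin(φ) dρ dφ dθ.

The integrand becomes 30ρ^2, so

    ∭_E (30x^2 + 30y^2 + 30z^2) dV = ∫_{0}^{2π} ∫_{0}^{π/3} ∫_{0}^{6} (30ρ^2) · ρ^2 sin(φ) dρ dφ dθ.

Inner (ρ): 46656sin(φ).
Middle (φ): 23328.
Outer (θ): 46656π.

Therefore the triple integral equals 46656π.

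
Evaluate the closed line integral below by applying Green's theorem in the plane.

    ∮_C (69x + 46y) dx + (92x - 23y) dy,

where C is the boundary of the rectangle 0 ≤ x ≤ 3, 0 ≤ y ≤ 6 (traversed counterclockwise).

Green's theorem converts the closed line integral into a double integral over the enclosed region D:

    ∮_C P dx + Q dy = ∬_D (∂Q/∂x - ∂P/∂y) dA.

Here P = 69x + 46y, Q = 92x - 23y, so

    ∂Q/∂x = 92,    ∂P/∂y = 46,
    ∂Q/∂x - ∂P/∂y = 46.

D is the region 0 ≤ x ≤ 3, 0 ≤ y ≤ 6. Evaluating the double integral:

    ∬_D (46) dA = ∫_0^{3} ∫_0^{6} (46) dy dx.

Inner (y from 0 to 6): 276.
Outer (x from 0 to 3): 828.

Therefore ∮_C P dx + Q dy = 828.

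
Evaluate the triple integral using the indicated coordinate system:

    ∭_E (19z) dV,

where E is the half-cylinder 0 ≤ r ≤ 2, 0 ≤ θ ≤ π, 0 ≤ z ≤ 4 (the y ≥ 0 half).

In cylindrical coordinates, x = r cos(θ), y = r sin(θ), z = z, and dV = r dr dθ dz.

The integrand becomes 19z, so

    ∭_E (19z) dV = ∫_{0}^{π} ∫_{0}^{2} ∫_{0}^{4} (19z) · r dz dr dθ.

Inner (z): 152r.
Middle (r from 0 to 2): 304.
Outer (θ): 304π.

Therefore the triple integral equals 304π.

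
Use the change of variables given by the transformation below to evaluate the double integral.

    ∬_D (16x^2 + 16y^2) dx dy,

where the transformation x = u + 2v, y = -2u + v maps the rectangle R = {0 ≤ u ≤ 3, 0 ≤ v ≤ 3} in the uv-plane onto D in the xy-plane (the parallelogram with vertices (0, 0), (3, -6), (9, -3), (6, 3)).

Compute the Jacobian determinant of (x, y) with respect to (u, v):

    ∂(x,y)/∂(u,v) = | 1  2 | = (1)(1) - (2)(-2) = 5.
                   | -2  1 |

Its absolute value is |J| = 5 (the area scaling factor).

Substituting x = u + 2v, y = -2u + v into the integrand,

    16x^2 + 16y^2 → 80u^2 + 80v^2,

so the integral becomes

    ∬_R (80u^2 + 80v^2) · |J| du dv = ∫_0^3 ∫_0^3 (400u^2 + 400v^2) dv du.

Inner (v): 1200u^2 + 3600.
Outer (u): 21600.

Therefore ∬_D (16x^2 + 16y^2) dx dy = 21600.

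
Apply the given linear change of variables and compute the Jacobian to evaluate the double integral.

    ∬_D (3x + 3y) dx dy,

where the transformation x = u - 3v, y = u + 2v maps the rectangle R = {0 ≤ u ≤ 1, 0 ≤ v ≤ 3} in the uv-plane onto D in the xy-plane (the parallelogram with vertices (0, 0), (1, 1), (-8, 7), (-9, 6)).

Compute the Jacobian determinant of (x, y) with respect to (u, v):

    ∂(x,y)/∂(u,v) = | 1  -3 | = (1)(2) - (-3)(1) = 5.
                   | 1  2 |

Its absolute value is |J| = 5 (the area scaling factor).

Substituting x = u - 3v, y = u + 2v into the integrand,

    3x + 3y → 6u - 3v,

so the integral becomes

    ∬_R (6u - 3v) · |J| du dv = ∫_0^1 ∫_0^3 (30u - 15v) dv du.

Inner (v): 90u - 135/2.
Outer (u): -45/2.

Therefore ∬_D (3x + 3y) dx dy = -45/2.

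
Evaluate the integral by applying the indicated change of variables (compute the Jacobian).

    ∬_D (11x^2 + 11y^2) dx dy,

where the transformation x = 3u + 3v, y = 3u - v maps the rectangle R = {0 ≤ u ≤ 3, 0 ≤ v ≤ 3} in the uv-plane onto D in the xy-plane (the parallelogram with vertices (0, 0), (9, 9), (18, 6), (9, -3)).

Compute the Jacobian determinant of (x, y) with respect to (u, v):

    ∂(x,y)/∂(u,v) = | 3  3 | = (3)(-1) - (3)(3) = -12.
                   | 3  -1 |

Its absolute value is |J| = 12 (the area scaling factor).

Substituting x = 3u + 3v, y = 3u - v into the integrand,

    11x^2 + 11y^2 → 198u^2 + 132u v + 110v^2,

so the integral becomes

    ∬_R (198u^2 + 132u v + 110v^2) · |J| du dv = ∫_0^3 ∫_0^3 (2376u^2 + 1584u v + 1320v^2) dv du.

Inner (v): 7128u^2 + 7128u + 11880.
Outer (u): 131868.

Therefore ∬_D (11x^2 + 11y^2) dx dy = 131868.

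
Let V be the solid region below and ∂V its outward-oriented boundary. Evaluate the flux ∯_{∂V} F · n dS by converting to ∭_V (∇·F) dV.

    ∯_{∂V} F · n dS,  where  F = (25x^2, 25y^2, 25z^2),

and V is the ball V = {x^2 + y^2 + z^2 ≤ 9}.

By the divergence theorem,

    ∯_{∂V} F · n dS = ∭_V (∇ · F) dV.

Compute the divergence:
    ∇ · F = ∂F_x/∂x + ∂F_y/∂y + ∂F_z/∂z = 50x + 50y + 50z.

In spherical coordinates, x = ρ sin(φ) cos(θ), y = ρ sin(φ) sin(θ), z = ρ cos(φ), dV = ρ^2 sin(φ) dρ dφ dθ, with 0 ≤ ρ ≤ 3, 0 ≤ φ ≤ π, 0 ≤ θ ≤ 2π.

The integrand, after substitution and multiplying by the volume element, becomes (50ρ (sqrt(2)sin(φ)sin(θ + π/4) + cos(φ))) · ρ^2 sin(φ), so

    ∭_V (∇·F) dV = ∫_0^{2π} ∫_0^{π} ∫_0^{3} (50ρ (sqrt(2)sin(φ)sin(θ + π/4) + cos(φ))) · ρ^2 sin(φ) dρ dφ dθ.

Inner (ρ from 0 to 3): 2025(sqrt(2)sin(φ)sin(θ + π/4) + cos(φ))sin(φ)/2.
Middle (φ from 0 to π): 2025sqrt(2)π sin(θ + π/4)/4.
Outer (θ from 0 to 2π): 0.

Therefore ∯_{∂V} F · n dS = 0.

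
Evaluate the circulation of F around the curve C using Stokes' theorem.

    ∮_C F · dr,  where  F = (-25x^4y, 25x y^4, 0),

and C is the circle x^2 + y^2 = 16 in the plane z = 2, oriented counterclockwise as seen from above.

Let S be the flat disk x^2 + y^2 ≤ 16 in the plane z = 2, with upward unit normal n̂ = ẑ. By Stokes' theorem,

    ∮_C F · dr = ∬_S (∇ × F) · n̂ dS = ∬_D (curl F)_z dA,

where D is the disk x^2 + y^2 ≤ 16.

Compute the curl of F = (-25x^4y, 25x y^4, 0):
    (∇ × F)_x = ∂F_z/∂y - ∂F_y/∂z = 0,
    (∇ × F)_y = ∂F_x/∂z - ∂F_z/∂x = 0,
    (∇ × F)_z = ∂F_y/∂x - ∂F_x/∂y = 25x^4 + 25y^4.

On z = 2, (curl F)_z = 25x^4 + 25y^4.

Convert to polar (x = r cos θ, y = r sin θ, dA = r dr dθ); the integrand becomes 25r^4(sin(θ)^4 + cos(θ)^4), so

    ∬_D (curl F)_z dA = ∫_0^{2π} ∫_0^{4} (25r^4(sin(θ)^4 + cos(θ)^4)) · r dr dθ.

Inner (r from 0 to 4): 51200sin(θ)^4/3 + 51200cos(θ)^4/3.
Outer (θ from 0 to 2π): 25600π.

Therefore ∮_C F · dr = 25600π.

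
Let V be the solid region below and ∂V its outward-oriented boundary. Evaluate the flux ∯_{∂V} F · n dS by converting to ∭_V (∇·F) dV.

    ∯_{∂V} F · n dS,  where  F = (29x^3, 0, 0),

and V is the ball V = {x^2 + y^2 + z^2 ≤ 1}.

By the divergence theorem,

    ∯_{∂V} F · n dS = ∭_V (∇ · F) dV.

Compute the divergence:
    ∇ · F = ∂F_x/∂x + ∂F_y/∂y + ∂F_z/∂z = 87x^2 + 0 + 0 = 87x^2.

In spherical coordinates, x = ρ sin(φ) cos(θ), y = ρ sin(φ) sin(θ), z = ρ cos(φ), dV = ρ^2 sin(φ) dρ dφ dθ, with 0 ≤ ρ ≤ 1, 0 ≤ φ ≤ π, 0 ≤ θ ≤ 2π.

The integrand, after substitution and multiplying by the volume element, becomes (87ρ^2sin(φ)^2cos(θ)^2) · ρ^2 sin(φ), so

    ∭_V (∇·F) dV = ∫_0^{2π} ∫_0^{π} ∫_0^{1} (87ρ^2sin(φ)^2cos(θ)^2) · ρ^2 sin(φ) dρ dφ dθ.

Inner (ρ from 0 to 1): 87sin(φ)^3cos(θ)^2/5.
Middle (φ from 0 to π): 116cos(θ)^2/5.
Outer (θ from 0 to 2π): 116π/5.

Therefore ∯_{∂V} F · n dS = 116π/5.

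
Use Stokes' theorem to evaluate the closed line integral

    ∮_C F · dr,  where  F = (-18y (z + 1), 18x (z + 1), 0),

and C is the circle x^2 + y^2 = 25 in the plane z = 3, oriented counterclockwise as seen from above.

Let S be the flat disk x^2 + y^2 ≤ 25 in the plane z = 3, with upward unit normal n̂ = ẑ. By Stokes' theorem,

    ∮_C F · dr = ∬_S (∇ × F) · n̂ dS = ∬_D (curl F)_z dA,

where D is the disk x^2 + y^2 ≤ 25.

Compute the curl of F = (-18y (z + 1), 18x (z + 1), 0):
    (∇ × F)_x = ∂F_z/∂y - ∂F_y/∂z = -18x,
    (∇ × F)_y = ∂F_x/∂z - ∂F_z/∂x = -18y,
    (∇ × F)_z = ∂F_y/∂x - ∂F_x/∂y = 36z + 36.

On z = 3, (curl F)_z = 144.

Convert to polar (x = r cos θ, y = r sin θ, dA = r dr dθ); the integrand becomes 144, so

    ∬_D (curl F)_z dA = ∫_0^{2π} ∫_0^{5} (144) · r dr dθ.

Inner (r from 0 to 5): 1800.
Outer (θ from 0 to 2π): 3600π.

Therefore ∮_C F · dr = 3600π.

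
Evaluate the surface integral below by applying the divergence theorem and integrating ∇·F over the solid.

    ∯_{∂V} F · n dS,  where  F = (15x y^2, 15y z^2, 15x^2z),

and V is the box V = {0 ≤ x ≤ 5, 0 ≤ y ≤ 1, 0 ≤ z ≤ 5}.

By the divergence theorem,

    ∯_{∂V} F · n dS = ∭_V (∇ · F) dV.

Compute the divergence:
    ∇ · F = ∂F_x/∂x + ∂F_y/∂y + ∂F_z/∂z = 15y^2 + 15z^2 + 15x^2 = 15x^2 + 15y^2 + 15z^2.

V is a rectangular box, so dV = dx dy dz with 0 ≤ x ≤ 5, 0 ≤ y ≤ 1, 0 ≤ z ≤ 5.

Integrate (15x^2 + 15y^2 + 15z^2) over V as an iterated integral:

    ∭_V (∇·F) dV = ∫_0^{5} ∫_0^{1} ∫_0^{5} (15x^2 + 15y^2 + 15z^2) dz dy dx.

Inner (z from 0 to 5): 75x^2 + 75y^2 + 625.
Middle (y from 0 to 1): 75x^2 + 650.
Outer (x from 0 to 5): 6375.

Therefore ∯_{∂V} F · n dS = 6375.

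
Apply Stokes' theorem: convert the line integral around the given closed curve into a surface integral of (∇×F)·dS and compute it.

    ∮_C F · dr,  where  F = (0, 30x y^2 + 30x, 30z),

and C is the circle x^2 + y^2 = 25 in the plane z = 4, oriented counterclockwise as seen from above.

Let S be the flat disk x^2 + y^2 ≤ 25 in the plane z = 4, with upward unit normal n̂ = ẑ. By Stokes' theorem,

    ∮_C F · dr = ∬_S (∇ × F) · n̂ dS = ∬_D (curl F)_z dA,

where D is the disk x^2 + y^2 ≤ 25.

Compute the curl of F = (0, 30x y^2 + 30x, 30z):
    (∇ × F)_x = ∂F_z/∂y - ∂F_y/∂z = 0,
    (∇ × F)_y = ∂F_x/∂z - ∂F_z/∂x = 0,
    (∇ × F)_z = ∂F_y/∂x - ∂F_x/∂y = 30y^2 + 30.

On z = 4, (curl F)_z = 30y^2 + 30.

Convert to polar (x = r cos θ, y = r sin θ, dA = r dr dθ); the integrand becomes 30r^2sin(θ)^2 + 30, so

    ∬_D (curl F)_z dA = ∫_0^{2π} ∫_0^{5} (30r^2sin(θ)^2 + 30) · r dr dθ.

Inner (r from 0 to 5): 9375sin(θ)^2/2 + 375.
Outer (θ from 0 to 2π): 10875π/2.

Therefore ∮_C F · dr = 10875π/2.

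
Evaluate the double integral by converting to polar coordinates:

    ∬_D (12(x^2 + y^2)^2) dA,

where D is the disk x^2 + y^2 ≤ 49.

The region D is 0 ≤ r ≤ 7, 0 ≤ θ ≤ 2π in polar coordinates, where x = r cos(θ), y = r sin(θ), and dA = r dr dθ.

Under the substitution, the integrand becomes 12r^4, so

    ∬_D (12(x^2 + y^2)^2) dA = ∫_{0}^{2π} ∫_{0}^{7} (12r^4) · r dr dθ.

Inner integral (in r): ∫_{0}^{7} (12r^4) · r dr = 235298.

Outer integral (in θ): ∫_{0}^{2π} (235298) dθ = 470596π.

Therefore ∬_D (12(x^2 + y^2)^2) dA = 470596π.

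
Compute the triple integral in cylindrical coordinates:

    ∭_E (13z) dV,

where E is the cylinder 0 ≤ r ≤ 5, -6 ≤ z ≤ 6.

In cylindrical coordinates, x = r cos(θ), y = r sin(θ), z = z, and dV = r dr dθ dz.

The integrand becomes 13z, so

    ∭_E (13z) dV = ∫_{0}^{2π} ∫_{0}^{5} ∫_{-6}^{6} (13z) · r dz dr dθ.

Inner (z): 0.
Middle (r from 0 to 5): 0.
Outer (θ): 0.

Therefore the triple integral equals 0.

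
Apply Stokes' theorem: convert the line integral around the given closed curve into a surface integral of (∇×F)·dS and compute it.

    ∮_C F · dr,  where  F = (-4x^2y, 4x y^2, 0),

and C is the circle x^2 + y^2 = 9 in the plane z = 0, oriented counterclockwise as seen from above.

Let S be the flat disk x^2 + y^2 ≤ 9 in the plane z = 0, with upward unit normal n̂ = ẑ. By Stokes' theorem,

    ∮_C F · dr = ∬_S (∇ × F) · n̂ dS = ∬_D (curl F)_z dA,

where D is the disk x^2 + y^2 ≤ 9.

Compute the curl of F = (-4x^2y, 4x y^2, 0):
    (∇ × F)_x = ∂F_z/∂y - ∂F_y/∂z = 0,
    (∇ × F)_y = ∂F_x/∂z - ∂F_z/∂x = 0,
    (∇ × F)_z = ∂F_y/∂x - ∂F_x/∂y = 4x^2 + 4y^2.

On z = 0, (curl F)_z = 4x^2 + 4y^2.

Convert to polar (x = r cos θ, y = r sin θ, dA = r dr dθ); the integrand becomes 4r^2, so

    ∬_D (curl F)_z dA = ∫_0^{2π} ∫_0^{3} (4r^2) · r dr dθ.

Inner (r from 0 to 3): 81.
Outer (θ from 0 to 2π): 162π.

Therefore ∮_C F · dr = 162π.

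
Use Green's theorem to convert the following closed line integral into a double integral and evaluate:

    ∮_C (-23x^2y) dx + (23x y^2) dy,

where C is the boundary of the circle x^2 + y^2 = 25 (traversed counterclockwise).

Green's theorem converts the closed line integral into a double integral over the enclosed region D:

    ∮_C P dx + Q dy = ∬_D (∂Q/∂x - ∂P/∂y) dA.

Here P = -23x^2y, Q = 23x y^2, so

    ∂Q/∂x = 23y^2,    ∂P/∂y = -23x^2,
    ∂Q/∂x - ∂P/∂y = 23x^2 + 23y^2.

D is the region x^2 + y^2 ≤ 25. Evaluating the double integral:

In polar coordinates (x = r cos θ, y = r sin θ, dA = r dr dθ) the integrand becomes 23r^2, so

    ∬_D (23x^2 + 23y^2) dA = ∫_0^{2π} ∫_0^{5} (23r^2) · r dr dθ.

Inner (r from 0 to 5): 14375/4.
Outer (θ from 0 to 2π): 14375π/2.

Therefore ∮_C P dx + Q dy = 14375π/2.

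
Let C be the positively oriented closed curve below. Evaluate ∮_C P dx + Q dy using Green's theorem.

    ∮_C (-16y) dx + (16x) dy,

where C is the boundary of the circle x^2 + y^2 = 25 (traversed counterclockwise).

Green's theorem converts the closed line integral into a double integral over the enclosed region D:

    ∮_C P dx + Q dy = ∬_D (∂Q/∂x - ∂P/∂y) dA.

Here P = -16y, Q = 16x, so

    ∂Q/∂x = 16,    ∂P/∂y = -16,
    ∂Q/∂x - ∂P/∂y = 32.

D is the region x^2 + y^2 ≤ 25. Evaluating the double integral:

In polar coordinates (x = r cos θ, y = r sin θ, dA = r dr dθ) the integrand becomes 32, so

    ∬_D (32) dA = ∫_0^{2π} ∫_0^{5} (32) · r dr dθ.

Inner (r from 0 to 5): 400.
Outer (θ from 0 to 2π): 800π.

Therefore ∮_C P dx + Q dy = 800π.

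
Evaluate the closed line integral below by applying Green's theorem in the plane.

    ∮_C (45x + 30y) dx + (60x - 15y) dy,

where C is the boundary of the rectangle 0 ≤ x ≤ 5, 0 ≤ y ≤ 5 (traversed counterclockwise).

Green's theorem converts the closed line integral into a double integral over the enclosed region D:

    ∮_C P dx + Q dy = ∬_D (∂Q/∂x - ∂P/∂y) dA.

Here P = 45x + 30y, Q = 60x - 15y, so

    ∂Q/∂x = 60,    ∂P/∂y = 30,
    ∂Q/∂x - ∂P/∂y = 30.

D is the region 0 ≤ x ≤ 5, 0 ≤ y ≤ 5. Evaluating the double integral:

    ∬_D (30) dA = ∫_0^{5} ∫_0^{5} (30) dy dx.

Inner (y from 0 to 5): 150.
Outer (x from 0 to 5): 750.

Therefore ∮_C P dx + Q dy = 750.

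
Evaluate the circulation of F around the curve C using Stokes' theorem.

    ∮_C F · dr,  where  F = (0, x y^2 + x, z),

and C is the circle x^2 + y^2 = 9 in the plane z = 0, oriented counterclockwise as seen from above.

Let S be the flat disk x^2 + y^2 ≤ 9 in the plane z = 0, with upward unit normal n̂ = ẑ. By Stokes' theorem,

    ∮_C F · dr = ∬_S (∇ × F) · n̂ dS = ∬_D (curl F)_z dA,

where D is the disk x^2 + y^2 ≤ 9.

Compute the curl of F = (0, x y^2 + x, z):
    (∇ × F)_x = ∂F_z/∂y - ∂F_y/∂z = 0,
    (∇ × F)_y = ∂F_x/∂z - ∂F_z/∂x = 0,
    (∇ × F)_z = ∂F_y/∂x - ∂F_x/∂y = y^2 + 1.

On z = 0, (curl F)_z = y^2 + 1.

Convert to polar (x = r cos θ, y = r sin θ, dA = r dr dθ); the integrand becomes r^2sin(θ)^2 + 1, so

    ∬_D (curl F)_z dA = ∫_0^{2π} ∫_0^{3} (r^2sin(θ)^2 + 1) · r dr dθ.

Inner (r from 0 to 3): 81sin(θ)^2/4 + 9/2.
Outer (θ from 0 to 2π): 117π/4.

Therefore ∮_C F · dr = 117π/4.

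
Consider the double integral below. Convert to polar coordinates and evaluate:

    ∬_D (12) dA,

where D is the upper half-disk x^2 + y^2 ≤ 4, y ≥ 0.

The region D is 0 ≤ r ≤ 2, 0 ≤ θ ≤ π in polar coordinates, where x = r cos(θ), y = r sin(θ), and dA = r dr dθ.

Under the substitution, the integrand becomes 12, so

    ∬_D (12) dA = ∫_{0}^{π} ∫_{0}^{2} (12) · r dr dθ.

Inner integral (in r): ∫_{0}^{2} (12) · r dr = 24.

Outer integral (in θ): ∫_{0}^{π} (24) dθ = 24π.

Therefore ∬_D (12) dA = 24π.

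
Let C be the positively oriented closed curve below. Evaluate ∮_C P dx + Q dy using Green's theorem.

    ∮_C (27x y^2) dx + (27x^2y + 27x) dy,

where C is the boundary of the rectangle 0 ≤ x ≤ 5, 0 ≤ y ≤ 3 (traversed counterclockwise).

Green's theorem converts the closed line integral into a double integral over the enclosed region D:

    ∮_C P dx + Q dy = ∬_D (∂Q/∂x - ∂P/∂y) dA.

Here P = 27x y^2, Q = 27x^2y + 27x, so

    ∂Q/∂x = 54x y + 27,    ∂P/∂y = 54x y,
    ∂Q/∂x - ∂P/∂y = 27.

D is the region 0 ≤ x ≤ 5, 0 ≤ y ≤ 3. Evaluating the double integral:

    ∬_D (27) dA = ∫_0^{5} ∫_0^{3} (27) dy dx.

Inner (y from 0 to 3): 81.
Outer (x from 0 to 5): 405.

Therefore ∮_C P dx + Q dy = 405.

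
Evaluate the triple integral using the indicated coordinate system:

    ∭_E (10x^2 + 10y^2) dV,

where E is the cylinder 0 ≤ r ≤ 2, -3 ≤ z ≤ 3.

In cylindrical coordinates, x = r cos(θ), y = r sin(θ), z = z, and dV = r dr dθ dz.

The integrand becomes 10r^2, so

    ∭_E (10x^2 + 10y^2) dV = ∫_{0}^{2π} ∫_{0}^{2} ∫_{-3}^{3} (10r^2) · r dz dr dθ.

Inner (z): 60r^3.
Middle (r from 0 to 2): 240.
Outer (θ): 480π.

Therefore the triple integral equals 480π.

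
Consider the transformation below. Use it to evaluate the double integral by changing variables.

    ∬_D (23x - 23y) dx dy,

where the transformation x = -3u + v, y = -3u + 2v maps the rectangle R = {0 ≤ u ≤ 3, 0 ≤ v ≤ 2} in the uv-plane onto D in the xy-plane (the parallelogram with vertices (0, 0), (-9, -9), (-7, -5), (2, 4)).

Compute the Jacobian determinant of (x, y) with respect to (u, v):

    ∂(x,y)/∂(u,v) = | -3  1 | = (-3)(2) - (1)(-3) = -3.
                   | -3  2 |

Its absolute value is |J| = 3 (the area scaling factor).

Substituting x = -3u + v, y = -3u + 2v into the integrand,

    23x - 23y → -23v,

so the integral becomes

    ∬_R (-23v) · |J| du dv = ∫_0^3 ∫_0^2 (-69v) dv du.

Inner (v): -138.
Outer (u): -414.

Therefore ∬_D (23x - 23y) dx dy = -414.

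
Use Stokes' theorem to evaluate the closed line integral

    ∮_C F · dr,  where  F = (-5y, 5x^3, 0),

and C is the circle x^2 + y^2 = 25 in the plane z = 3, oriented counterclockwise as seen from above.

Let S be the flat disk x^2 + y^2 ≤ 25 in the plane z = 3, with upward unit normal n̂ = ẑ. By Stokes' theorem,

    ∮_C F · dr = ∬_S (∇ × F) · n̂ dS = ∬_D (curl F)_z dA,

where D is the disk x^2 + y^2 ≤ 25.

Compute the curl of F = (-5y, 5x^3, 0):
    (∇ × F)_x = ∂F_z/∂y - ∂F_y/∂z = 0,
    (∇ × F)_y = ∂F_x/∂z - ∂F_z/∂x = 0,
    (∇ × F)_z = ∂F_y/∂x - ∂F_x/∂y = 15x^2 + 5.

On z = 3, (curl F)_z = 15x^2 + 5.

Convert to polar (x = r cos θ, y = r sin θ, dA = r dr dθ); the integrand becomes 15r^2cos(θ)^2 + 5, so

    ∬_D (curl F)_z dA = ∫_0^{2π} ∫_0^{5} (15r^2cos(θ)^2 + 5) · r dr dθ.

Inner (r from 0 to 5): 9375cos(θ)^2/4 + 125/2.
Outer (θ from 0 to 2π): 9875π/4.

Therefore ∮_C F · dr = 9875π/4.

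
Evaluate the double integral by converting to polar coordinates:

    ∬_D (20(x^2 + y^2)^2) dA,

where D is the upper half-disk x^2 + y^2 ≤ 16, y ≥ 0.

The region D is 0 ≤ r ≤ 4, 0 ≤ θ ≤ π in polar coordinates, where x = r cos(θ), y = r sin(θ), and dA = r dr dθ.

Under the substitution, the integrand becomes 20r^4, so

    ∬_D (20(x^2 + y^2)^2) dA = ∫_{0}^{π} ∫_{0}^{4} (20r^4) · r dr dθ.

Inner integral (in r): ∫_{0}^{4} (20r^4) · r dr = 40960/3.

Outer integral (in θ): ∫_{0}^{π} (40960/3) dθ = 40960π/3.

Therefore ∬_D (20(x^2 + y^2)^2) dA = 40960π/3.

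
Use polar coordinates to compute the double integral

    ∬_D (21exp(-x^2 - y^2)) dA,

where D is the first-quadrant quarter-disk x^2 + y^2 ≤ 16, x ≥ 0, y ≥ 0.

The region D is 0 ≤ r ≤ 4, 0 ≤ θ ≤ π/2 in polar coordinates, where x = r cos(θ), y = r sin(θ), and dA = r dr dθ.

Under the substitution, the integrand becomes 21exp(-r^2), so

    ∬_D (21exp(-x^2 - y^2)) dA = ∫_{0}^{π/2} ∫_{0}^{4} (21exp(-r^2)) · r dr dθ.

Inner integral (in r): ∫_{0}^{4} (21exp(-r^2)) · r dr = 21/2 - 21exp(-16)/2.

Outer integral (in θ): ∫_{0}^{π/2} (21/2 - 21exp(-16)/2) dθ = -21π (1 - exp(16))exp(-16)/4.

Therefore ∬_D (21exp(-x^2 - y^2)) dA = -21π (1 - exp(16))exp(-16)/4.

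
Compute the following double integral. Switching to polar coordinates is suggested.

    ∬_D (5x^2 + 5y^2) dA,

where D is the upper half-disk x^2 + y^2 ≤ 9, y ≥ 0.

The region D is 0 ≤ r ≤ 3, 0 ≤ θ ≤ π in polar coordinates, where x = r cos(θ), y = r sin(θ), and dA = r dr dθ.

Under the substitution, the integrand becomes 5r^2, so

    ∬_D (5x^2 + 5y^2) dA = ∫_{0}^{π} ∫_{0}^{3} (5r^2) · r dr dθ.

Inner integral (in r): ∫_{0}^{3} (5r^2) · r dr = 405/4.

Outer integral (in θ): ∫_{0}^{π} (405/4) dθ = 405π/4.

Therefore ∬_D (5x^2 + 5y^2) dA = 405π/4.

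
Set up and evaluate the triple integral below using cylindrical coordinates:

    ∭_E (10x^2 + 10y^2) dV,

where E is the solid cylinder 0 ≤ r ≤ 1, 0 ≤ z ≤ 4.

In cylindrical coordinates, x = r cos(θ), y = r sin(θ), z = z, and dV = r dr dθ dz.

The integrand becomes 10r^2, so

    ∭_E (10x^2 + 10y^2) dV = ∫_{0}^{2π} ∫_{0}^{1} ∫_{0}^{4} (10r^2) · r dz dr dθ.

Inner (z): 40r^3.
Middle (r from 0 to 1): 10.
Outer (θ): 20π.

Therefore the triple integral equals 20π.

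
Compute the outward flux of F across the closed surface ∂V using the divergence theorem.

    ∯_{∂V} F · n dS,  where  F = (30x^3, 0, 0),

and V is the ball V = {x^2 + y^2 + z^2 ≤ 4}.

By the divergence theorem,

    ∯_{∂V} F · n dS = ∭_V (∇ · F) dV.

Compute the divergence:
    ∇ · F = ∂F_x/∂x + ∂F_y/∂y + ∂F_z/∂z = 90x^2 + 0 + 0 = 90x^2.

In spherical coordinates, x = ρ sin(φ) cos(θ), y = ρ sin(φ) sin(θ), z = ρ cos(φ), dV = ρ^2 sin(φ) dρ dφ dθ, with 0 ≤ ρ ≤ 2, 0 ≤ φ ≤ π, 0 ≤ θ ≤ 2π.

The integrand, after substitution and multiplying by the volume element, becomes (90ρ^2sin(φ)^2cos(θ)^2) · ρ^2 sin(φ), so

    ∭_V (∇·F) dV = ∫_0^{2π} ∫_0^{π} ∫_0^{2} (90ρ^2sin(φ)^2cos(θ)^2) · ρ^2 sin(φ) dρ dφ dθ.

Inner (ρ from 0 to 2): 576sin(φ)^3cos(θ)^2.
Middle (φ from 0 to π): 768cos(θ)^2.
Outer (θ from 0 to 2π): 768π.

Therefore ∯_{∂V} F · n dS = 768π.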